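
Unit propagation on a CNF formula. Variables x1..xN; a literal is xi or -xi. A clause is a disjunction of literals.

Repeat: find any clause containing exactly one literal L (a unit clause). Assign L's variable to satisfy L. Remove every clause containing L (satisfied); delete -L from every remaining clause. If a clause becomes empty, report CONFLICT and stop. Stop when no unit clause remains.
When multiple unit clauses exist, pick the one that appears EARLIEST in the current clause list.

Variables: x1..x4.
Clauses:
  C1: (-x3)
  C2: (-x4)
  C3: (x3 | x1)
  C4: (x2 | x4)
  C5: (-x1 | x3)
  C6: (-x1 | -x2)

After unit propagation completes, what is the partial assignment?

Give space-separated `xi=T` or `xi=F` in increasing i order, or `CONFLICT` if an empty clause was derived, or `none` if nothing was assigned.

Answer: CONFLICT

Derivation:
unit clause [-3] forces x3=F; simplify:
  drop 3 from [3, 1] -> [1]
  drop 3 from [-1, 3] -> [-1]
  satisfied 1 clause(s); 5 remain; assigned so far: [3]
unit clause [-4] forces x4=F; simplify:
  drop 4 from [2, 4] -> [2]
  satisfied 1 clause(s); 4 remain; assigned so far: [3, 4]
unit clause [1] forces x1=T; simplify:
  drop -1 from [-1] -> [] (empty!)
  drop -1 from [-1, -2] -> [-2]
  satisfied 1 clause(s); 3 remain; assigned so far: [1, 3, 4]
CONFLICT (empty clause)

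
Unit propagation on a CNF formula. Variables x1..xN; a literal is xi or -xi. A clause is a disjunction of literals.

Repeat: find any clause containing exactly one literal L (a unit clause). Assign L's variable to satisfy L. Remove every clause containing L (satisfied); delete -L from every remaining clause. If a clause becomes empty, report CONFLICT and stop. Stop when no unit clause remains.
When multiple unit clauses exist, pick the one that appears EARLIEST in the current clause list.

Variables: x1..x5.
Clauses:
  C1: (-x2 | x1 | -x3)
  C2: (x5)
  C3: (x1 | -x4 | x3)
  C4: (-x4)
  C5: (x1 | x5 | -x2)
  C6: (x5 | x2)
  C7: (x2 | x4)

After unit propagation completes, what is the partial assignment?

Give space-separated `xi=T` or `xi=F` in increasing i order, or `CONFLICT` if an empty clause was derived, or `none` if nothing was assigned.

Answer: x2=T x4=F x5=T

Derivation:
unit clause [5] forces x5=T; simplify:
  satisfied 3 clause(s); 4 remain; assigned so far: [5]
unit clause [-4] forces x4=F; simplify:
  drop 4 from [2, 4] -> [2]
  satisfied 2 clause(s); 2 remain; assigned so far: [4, 5]
unit clause [2] forces x2=T; simplify:
  drop -2 from [-2, 1, -3] -> [1, -3]
  satisfied 1 clause(s); 1 remain; assigned so far: [2, 4, 5]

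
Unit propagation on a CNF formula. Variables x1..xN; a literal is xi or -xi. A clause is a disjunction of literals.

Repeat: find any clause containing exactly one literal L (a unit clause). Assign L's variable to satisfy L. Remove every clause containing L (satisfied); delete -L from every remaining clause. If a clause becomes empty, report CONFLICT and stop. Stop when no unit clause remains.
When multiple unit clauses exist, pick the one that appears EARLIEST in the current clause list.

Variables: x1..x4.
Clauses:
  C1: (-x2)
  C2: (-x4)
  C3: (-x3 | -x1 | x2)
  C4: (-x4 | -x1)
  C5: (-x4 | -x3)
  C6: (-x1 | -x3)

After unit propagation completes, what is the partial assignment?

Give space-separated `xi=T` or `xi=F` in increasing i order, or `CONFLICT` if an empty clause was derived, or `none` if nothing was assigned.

Answer: x2=F x4=F

Derivation:
unit clause [-2] forces x2=F; simplify:
  drop 2 from [-3, -1, 2] -> [-3, -1]
  satisfied 1 clause(s); 5 remain; assigned so far: [2]
unit clause [-4] forces x4=F; simplify:
  satisfied 3 clause(s); 2 remain; assigned so far: [2, 4]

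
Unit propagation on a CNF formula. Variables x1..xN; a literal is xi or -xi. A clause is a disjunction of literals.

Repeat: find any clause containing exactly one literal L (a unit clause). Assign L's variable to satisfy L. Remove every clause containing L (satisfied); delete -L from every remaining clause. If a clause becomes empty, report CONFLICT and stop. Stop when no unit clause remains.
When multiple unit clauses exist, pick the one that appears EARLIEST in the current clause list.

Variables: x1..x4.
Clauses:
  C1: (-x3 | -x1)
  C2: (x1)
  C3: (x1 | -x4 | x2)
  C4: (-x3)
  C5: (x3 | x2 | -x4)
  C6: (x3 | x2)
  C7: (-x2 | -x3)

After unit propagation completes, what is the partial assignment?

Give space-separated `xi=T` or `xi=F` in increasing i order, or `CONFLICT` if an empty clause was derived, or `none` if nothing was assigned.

Answer: x1=T x2=T x3=F

Derivation:
unit clause [1] forces x1=T; simplify:
  drop -1 from [-3, -1] -> [-3]
  satisfied 2 clause(s); 5 remain; assigned so far: [1]
unit clause [-3] forces x3=F; simplify:
  drop 3 from [3, 2, -4] -> [2, -4]
  drop 3 from [3, 2] -> [2]
  satisfied 3 clause(s); 2 remain; assigned so far: [1, 3]
unit clause [2] forces x2=T; simplify:
  satisfied 2 clause(s); 0 remain; assigned so far: [1, 2, 3]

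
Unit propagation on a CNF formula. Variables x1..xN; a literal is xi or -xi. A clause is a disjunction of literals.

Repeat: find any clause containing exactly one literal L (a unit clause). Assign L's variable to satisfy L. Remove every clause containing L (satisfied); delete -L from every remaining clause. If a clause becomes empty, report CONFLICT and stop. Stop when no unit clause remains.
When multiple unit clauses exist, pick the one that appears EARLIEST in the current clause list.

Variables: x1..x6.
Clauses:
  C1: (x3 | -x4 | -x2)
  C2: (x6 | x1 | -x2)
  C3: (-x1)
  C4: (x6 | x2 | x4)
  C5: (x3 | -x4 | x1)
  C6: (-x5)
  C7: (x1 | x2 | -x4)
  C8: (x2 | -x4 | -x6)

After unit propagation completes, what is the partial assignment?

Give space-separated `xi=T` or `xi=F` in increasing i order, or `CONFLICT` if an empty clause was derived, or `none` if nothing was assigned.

unit clause [-1] forces x1=F; simplify:
  drop 1 from [6, 1, -2] -> [6, -2]
  drop 1 from [3, -4, 1] -> [3, -4]
  drop 1 from [1, 2, -4] -> [2, -4]
  satisfied 1 clause(s); 7 remain; assigned so far: [1]
unit clause [-5] forces x5=F; simplify:
  satisfied 1 clause(s); 6 remain; assigned so far: [1, 5]

Answer: x1=F x5=F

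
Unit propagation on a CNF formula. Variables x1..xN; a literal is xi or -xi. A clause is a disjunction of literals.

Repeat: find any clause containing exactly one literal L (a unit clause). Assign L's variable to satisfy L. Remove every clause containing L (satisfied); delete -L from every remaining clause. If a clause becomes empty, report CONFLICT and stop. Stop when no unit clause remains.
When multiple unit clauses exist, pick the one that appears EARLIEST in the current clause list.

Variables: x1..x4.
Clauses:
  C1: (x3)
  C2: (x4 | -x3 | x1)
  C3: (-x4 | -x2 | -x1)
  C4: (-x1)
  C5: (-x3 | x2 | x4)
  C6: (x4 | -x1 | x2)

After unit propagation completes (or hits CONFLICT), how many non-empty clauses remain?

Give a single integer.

unit clause [3] forces x3=T; simplify:
  drop -3 from [4, -3, 1] -> [4, 1]
  drop -3 from [-3, 2, 4] -> [2, 4]
  satisfied 1 clause(s); 5 remain; assigned so far: [3]
unit clause [-1] forces x1=F; simplify:
  drop 1 from [4, 1] -> [4]
  satisfied 3 clause(s); 2 remain; assigned so far: [1, 3]
unit clause [4] forces x4=T; simplify:
  satisfied 2 clause(s); 0 remain; assigned so far: [1, 3, 4]

Answer: 0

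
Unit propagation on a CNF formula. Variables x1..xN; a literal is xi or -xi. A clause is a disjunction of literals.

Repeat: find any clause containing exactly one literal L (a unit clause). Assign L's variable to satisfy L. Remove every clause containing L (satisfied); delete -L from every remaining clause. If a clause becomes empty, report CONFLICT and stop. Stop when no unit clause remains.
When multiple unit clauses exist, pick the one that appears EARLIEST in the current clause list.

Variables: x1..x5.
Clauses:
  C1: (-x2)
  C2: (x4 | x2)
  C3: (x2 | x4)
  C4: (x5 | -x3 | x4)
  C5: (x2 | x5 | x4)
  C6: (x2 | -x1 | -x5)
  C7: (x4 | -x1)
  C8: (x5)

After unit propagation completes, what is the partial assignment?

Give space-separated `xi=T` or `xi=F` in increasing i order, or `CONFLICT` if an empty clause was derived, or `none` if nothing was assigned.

unit clause [-2] forces x2=F; simplify:
  drop 2 from [4, 2] -> [4]
  drop 2 from [2, 4] -> [4]
  drop 2 from [2, 5, 4] -> [5, 4]
  drop 2 from [2, -1, -5] -> [-1, -5]
  satisfied 1 clause(s); 7 remain; assigned so far: [2]
unit clause [4] forces x4=T; simplify:
  satisfied 5 clause(s); 2 remain; assigned so far: [2, 4]
unit clause [5] forces x5=T; simplify:
  drop -5 from [-1, -5] -> [-1]
  satisfied 1 clause(s); 1 remain; assigned so far: [2, 4, 5]
unit clause [-1] forces x1=F; simplify:
  satisfied 1 clause(s); 0 remain; assigned so far: [1, 2, 4, 5]

Answer: x1=F x2=F x4=T x5=T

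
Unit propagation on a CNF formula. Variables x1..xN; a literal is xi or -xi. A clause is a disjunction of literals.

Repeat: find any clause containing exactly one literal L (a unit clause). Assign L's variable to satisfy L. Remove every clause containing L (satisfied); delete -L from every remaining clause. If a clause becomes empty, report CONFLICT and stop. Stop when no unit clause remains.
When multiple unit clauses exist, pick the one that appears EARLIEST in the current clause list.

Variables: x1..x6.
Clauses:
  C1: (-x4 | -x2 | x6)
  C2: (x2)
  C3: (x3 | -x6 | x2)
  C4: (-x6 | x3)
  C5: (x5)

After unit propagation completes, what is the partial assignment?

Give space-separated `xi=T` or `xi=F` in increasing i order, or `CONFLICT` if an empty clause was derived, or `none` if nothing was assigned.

unit clause [2] forces x2=T; simplify:
  drop -2 from [-4, -2, 6] -> [-4, 6]
  satisfied 2 clause(s); 3 remain; assigned so far: [2]
unit clause [5] forces x5=T; simplify:
  satisfied 1 clause(s); 2 remain; assigned so far: [2, 5]

Answer: x2=T x5=T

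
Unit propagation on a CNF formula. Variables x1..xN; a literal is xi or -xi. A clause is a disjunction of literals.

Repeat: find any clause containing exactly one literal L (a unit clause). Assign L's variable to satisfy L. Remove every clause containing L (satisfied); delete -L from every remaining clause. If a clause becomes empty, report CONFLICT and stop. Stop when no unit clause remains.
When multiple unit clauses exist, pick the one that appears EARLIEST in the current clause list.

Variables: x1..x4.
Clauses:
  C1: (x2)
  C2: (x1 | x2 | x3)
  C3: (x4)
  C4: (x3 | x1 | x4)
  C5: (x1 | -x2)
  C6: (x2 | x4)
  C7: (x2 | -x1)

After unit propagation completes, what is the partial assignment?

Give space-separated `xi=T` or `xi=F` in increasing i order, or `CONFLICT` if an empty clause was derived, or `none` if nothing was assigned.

Answer: x1=T x2=T x4=T

Derivation:
unit clause [2] forces x2=T; simplify:
  drop -2 from [1, -2] -> [1]
  satisfied 4 clause(s); 3 remain; assigned so far: [2]
unit clause [4] forces x4=T; simplify:
  satisfied 2 clause(s); 1 remain; assigned so far: [2, 4]
unit clause [1] forces x1=T; simplify:
  satisfied 1 clause(s); 0 remain; assigned so far: [1, 2, 4]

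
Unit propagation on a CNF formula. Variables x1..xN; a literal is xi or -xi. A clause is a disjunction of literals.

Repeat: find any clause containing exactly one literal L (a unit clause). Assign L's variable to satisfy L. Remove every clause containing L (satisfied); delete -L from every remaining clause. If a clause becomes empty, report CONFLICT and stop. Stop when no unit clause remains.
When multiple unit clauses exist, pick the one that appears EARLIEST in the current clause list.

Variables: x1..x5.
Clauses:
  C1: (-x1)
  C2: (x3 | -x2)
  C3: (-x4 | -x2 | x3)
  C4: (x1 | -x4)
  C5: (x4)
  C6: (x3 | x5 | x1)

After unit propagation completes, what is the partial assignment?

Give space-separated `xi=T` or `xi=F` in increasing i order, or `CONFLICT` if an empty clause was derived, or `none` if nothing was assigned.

unit clause [-1] forces x1=F; simplify:
  drop 1 from [1, -4] -> [-4]
  drop 1 from [3, 5, 1] -> [3, 5]
  satisfied 1 clause(s); 5 remain; assigned so far: [1]
unit clause [-4] forces x4=F; simplify:
  drop 4 from [4] -> [] (empty!)
  satisfied 2 clause(s); 3 remain; assigned so far: [1, 4]
CONFLICT (empty clause)

Answer: CONFLICT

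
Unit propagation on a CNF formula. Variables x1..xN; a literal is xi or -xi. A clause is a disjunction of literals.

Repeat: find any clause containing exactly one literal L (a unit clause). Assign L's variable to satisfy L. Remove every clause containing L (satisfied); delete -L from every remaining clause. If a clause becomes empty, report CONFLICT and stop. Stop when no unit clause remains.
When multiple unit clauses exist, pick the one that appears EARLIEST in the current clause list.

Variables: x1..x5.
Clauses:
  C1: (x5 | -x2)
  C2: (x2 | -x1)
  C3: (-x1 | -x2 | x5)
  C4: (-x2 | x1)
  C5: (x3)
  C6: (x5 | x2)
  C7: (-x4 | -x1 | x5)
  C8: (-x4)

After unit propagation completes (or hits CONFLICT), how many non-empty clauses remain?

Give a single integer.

unit clause [3] forces x3=T; simplify:
  satisfied 1 clause(s); 7 remain; assigned so far: [3]
unit clause [-4] forces x4=F; simplify:
  satisfied 2 clause(s); 5 remain; assigned so far: [3, 4]

Answer: 5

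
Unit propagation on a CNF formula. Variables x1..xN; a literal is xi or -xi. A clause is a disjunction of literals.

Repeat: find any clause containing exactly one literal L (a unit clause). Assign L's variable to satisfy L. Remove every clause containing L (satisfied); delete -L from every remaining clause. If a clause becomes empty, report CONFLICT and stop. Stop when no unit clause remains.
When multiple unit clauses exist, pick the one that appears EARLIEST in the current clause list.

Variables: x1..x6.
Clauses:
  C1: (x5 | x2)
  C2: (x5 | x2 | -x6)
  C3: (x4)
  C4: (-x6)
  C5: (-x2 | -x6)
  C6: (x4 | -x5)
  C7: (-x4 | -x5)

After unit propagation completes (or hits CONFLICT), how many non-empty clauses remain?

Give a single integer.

unit clause [4] forces x4=T; simplify:
  drop -4 from [-4, -5] -> [-5]
  satisfied 2 clause(s); 5 remain; assigned so far: [4]
unit clause [-6] forces x6=F; simplify:
  satisfied 3 clause(s); 2 remain; assigned so far: [4, 6]
unit clause [-5] forces x5=F; simplify:
  drop 5 from [5, 2] -> [2]
  satisfied 1 clause(s); 1 remain; assigned so far: [4, 5, 6]
unit clause [2] forces x2=T; simplify:
  satisfied 1 clause(s); 0 remain; assigned so far: [2, 4, 5, 6]

Answer: 0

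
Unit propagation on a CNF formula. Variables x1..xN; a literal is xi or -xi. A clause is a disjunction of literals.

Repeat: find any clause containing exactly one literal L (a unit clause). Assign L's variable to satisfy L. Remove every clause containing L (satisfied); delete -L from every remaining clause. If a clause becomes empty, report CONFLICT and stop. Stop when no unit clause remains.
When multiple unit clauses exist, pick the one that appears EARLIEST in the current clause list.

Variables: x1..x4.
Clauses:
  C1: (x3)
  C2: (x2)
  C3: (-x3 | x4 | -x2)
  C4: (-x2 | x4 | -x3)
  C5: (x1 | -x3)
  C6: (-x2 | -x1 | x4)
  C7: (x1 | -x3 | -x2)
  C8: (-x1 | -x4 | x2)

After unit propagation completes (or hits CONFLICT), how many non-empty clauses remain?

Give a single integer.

Answer: 0

Derivation:
unit clause [3] forces x3=T; simplify:
  drop -3 from [-3, 4, -2] -> [4, -2]
  drop -3 from [-2, 4, -3] -> [-2, 4]
  drop -3 from [1, -3] -> [1]
  drop -3 from [1, -3, -2] -> [1, -2]
  satisfied 1 clause(s); 7 remain; assigned so far: [3]
unit clause [2] forces x2=T; simplify:
  drop -2 from [4, -2] -> [4]
  drop -2 from [-2, 4] -> [4]
  drop -2 from [-2, -1, 4] -> [-1, 4]
  drop -2 from [1, -2] -> [1]
  satisfied 2 clause(s); 5 remain; assigned so far: [2, 3]
unit clause [4] forces x4=T; simplify:
  satisfied 3 clause(s); 2 remain; assigned so far: [2, 3, 4]
unit clause [1] forces x1=T; simplify:
  satisfied 2 clause(s); 0 remain; assigned so far: [1, 2, 3, 4]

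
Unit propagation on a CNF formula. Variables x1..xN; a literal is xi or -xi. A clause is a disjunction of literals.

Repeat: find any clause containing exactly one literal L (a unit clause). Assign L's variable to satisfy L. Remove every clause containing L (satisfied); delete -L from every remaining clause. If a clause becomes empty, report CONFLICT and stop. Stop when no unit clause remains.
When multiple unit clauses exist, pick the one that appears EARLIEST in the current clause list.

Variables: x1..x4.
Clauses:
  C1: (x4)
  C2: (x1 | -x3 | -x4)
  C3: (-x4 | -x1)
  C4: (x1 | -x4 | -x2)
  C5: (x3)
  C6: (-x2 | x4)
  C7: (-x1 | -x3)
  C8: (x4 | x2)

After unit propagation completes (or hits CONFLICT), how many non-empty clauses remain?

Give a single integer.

unit clause [4] forces x4=T; simplify:
  drop -4 from [1, -3, -4] -> [1, -3]
  drop -4 from [-4, -1] -> [-1]
  drop -4 from [1, -4, -2] -> [1, -2]
  satisfied 3 clause(s); 5 remain; assigned so far: [4]
unit clause [-1] forces x1=F; simplify:
  drop 1 from [1, -3] -> [-3]
  drop 1 from [1, -2] -> [-2]
  satisfied 2 clause(s); 3 remain; assigned so far: [1, 4]
unit clause [-3] forces x3=F; simplify:
  drop 3 from [3] -> [] (empty!)
  satisfied 1 clause(s); 2 remain; assigned so far: [1, 3, 4]
CONFLICT (empty clause)

Answer: 1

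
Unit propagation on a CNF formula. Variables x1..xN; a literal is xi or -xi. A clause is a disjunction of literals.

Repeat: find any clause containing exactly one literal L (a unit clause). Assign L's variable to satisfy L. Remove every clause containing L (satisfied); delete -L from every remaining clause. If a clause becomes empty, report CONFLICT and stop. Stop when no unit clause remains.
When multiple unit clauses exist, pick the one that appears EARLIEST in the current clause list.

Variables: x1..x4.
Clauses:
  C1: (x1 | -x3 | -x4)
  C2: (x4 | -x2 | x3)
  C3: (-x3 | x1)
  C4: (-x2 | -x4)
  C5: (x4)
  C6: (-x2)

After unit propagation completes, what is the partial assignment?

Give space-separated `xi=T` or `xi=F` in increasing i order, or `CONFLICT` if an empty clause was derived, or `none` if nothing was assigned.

Answer: x2=F x4=T

Derivation:
unit clause [4] forces x4=T; simplify:
  drop -4 from [1, -3, -4] -> [1, -3]
  drop -4 from [-2, -4] -> [-2]
  satisfied 2 clause(s); 4 remain; assigned so far: [4]
unit clause [-2] forces x2=F; simplify:
  satisfied 2 clause(s); 2 remain; assigned so far: [2, 4]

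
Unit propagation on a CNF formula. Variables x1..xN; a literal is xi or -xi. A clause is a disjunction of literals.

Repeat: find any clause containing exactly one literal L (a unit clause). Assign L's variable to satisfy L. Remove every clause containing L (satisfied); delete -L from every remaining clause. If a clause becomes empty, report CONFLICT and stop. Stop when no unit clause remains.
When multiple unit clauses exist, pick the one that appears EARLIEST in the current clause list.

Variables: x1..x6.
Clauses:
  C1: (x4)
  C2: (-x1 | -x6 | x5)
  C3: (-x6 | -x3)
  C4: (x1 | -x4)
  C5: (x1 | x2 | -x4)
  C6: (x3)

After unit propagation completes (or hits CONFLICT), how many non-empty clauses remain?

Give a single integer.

Answer: 0

Derivation:
unit clause [4] forces x4=T; simplify:
  drop -4 from [1, -4] -> [1]
  drop -4 from [1, 2, -4] -> [1, 2]
  satisfied 1 clause(s); 5 remain; assigned so far: [4]
unit clause [1] forces x1=T; simplify:
  drop -1 from [-1, -6, 5] -> [-6, 5]
  satisfied 2 clause(s); 3 remain; assigned so far: [1, 4]
unit clause [3] forces x3=T; simplify:
  drop -3 from [-6, -3] -> [-6]
  satisfied 1 clause(s); 2 remain; assigned so far: [1, 3, 4]
unit clause [-6] forces x6=F; simplify:
  satisfied 2 clause(s); 0 remain; assigned so far: [1, 3, 4, 6]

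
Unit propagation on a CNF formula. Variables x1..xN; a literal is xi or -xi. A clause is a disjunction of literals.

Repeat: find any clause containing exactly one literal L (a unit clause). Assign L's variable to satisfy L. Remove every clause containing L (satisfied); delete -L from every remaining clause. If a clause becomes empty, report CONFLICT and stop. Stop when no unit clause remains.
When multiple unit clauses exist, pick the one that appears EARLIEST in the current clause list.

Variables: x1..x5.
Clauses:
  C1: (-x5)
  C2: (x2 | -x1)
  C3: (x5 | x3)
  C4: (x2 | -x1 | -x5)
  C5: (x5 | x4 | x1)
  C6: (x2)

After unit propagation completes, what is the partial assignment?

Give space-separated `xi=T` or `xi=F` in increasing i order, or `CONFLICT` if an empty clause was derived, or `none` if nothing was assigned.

unit clause [-5] forces x5=F; simplify:
  drop 5 from [5, 3] -> [3]
  drop 5 from [5, 4, 1] -> [4, 1]
  satisfied 2 clause(s); 4 remain; assigned so far: [5]
unit clause [3] forces x3=T; simplify:
  satisfied 1 clause(s); 3 remain; assigned so far: [3, 5]
unit clause [2] forces x2=T; simplify:
  satisfied 2 clause(s); 1 remain; assigned so far: [2, 3, 5]

Answer: x2=T x3=T x5=F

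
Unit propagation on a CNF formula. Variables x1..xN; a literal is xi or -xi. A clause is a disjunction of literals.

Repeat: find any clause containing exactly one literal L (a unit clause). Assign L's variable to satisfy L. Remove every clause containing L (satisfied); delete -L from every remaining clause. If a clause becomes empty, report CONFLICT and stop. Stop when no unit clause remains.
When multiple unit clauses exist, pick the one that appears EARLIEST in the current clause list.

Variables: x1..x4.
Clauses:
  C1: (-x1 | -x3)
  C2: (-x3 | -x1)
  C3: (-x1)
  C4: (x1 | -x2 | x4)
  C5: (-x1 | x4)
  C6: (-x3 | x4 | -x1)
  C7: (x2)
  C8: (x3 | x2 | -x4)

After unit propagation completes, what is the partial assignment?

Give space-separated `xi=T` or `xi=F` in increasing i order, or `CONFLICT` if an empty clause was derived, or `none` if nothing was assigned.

Answer: x1=F x2=T x4=T

Derivation:
unit clause [-1] forces x1=F; simplify:
  drop 1 from [1, -2, 4] -> [-2, 4]
  satisfied 5 clause(s); 3 remain; assigned so far: [1]
unit clause [2] forces x2=T; simplify:
  drop -2 from [-2, 4] -> [4]
  satisfied 2 clause(s); 1 remain; assigned so far: [1, 2]
unit clause [4] forces x4=T; simplify:
  satisfied 1 clause(s); 0 remain; assigned so far: [1, 2, 4]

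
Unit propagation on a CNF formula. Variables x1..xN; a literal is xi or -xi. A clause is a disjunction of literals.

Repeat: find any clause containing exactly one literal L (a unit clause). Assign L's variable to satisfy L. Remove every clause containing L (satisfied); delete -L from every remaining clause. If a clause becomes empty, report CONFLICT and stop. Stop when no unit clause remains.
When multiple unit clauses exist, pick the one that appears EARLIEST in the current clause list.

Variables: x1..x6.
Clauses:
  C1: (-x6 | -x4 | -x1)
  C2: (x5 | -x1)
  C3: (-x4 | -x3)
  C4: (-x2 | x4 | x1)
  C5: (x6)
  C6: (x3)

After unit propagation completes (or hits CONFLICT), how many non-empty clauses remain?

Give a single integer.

Answer: 2

Derivation:
unit clause [6] forces x6=T; simplify:
  drop -6 from [-6, -4, -1] -> [-4, -1]
  satisfied 1 clause(s); 5 remain; assigned so far: [6]
unit clause [3] forces x3=T; simplify:
  drop -3 from [-4, -3] -> [-4]
  satisfied 1 clause(s); 4 remain; assigned so far: [3, 6]
unit clause [-4] forces x4=F; simplify:
  drop 4 from [-2, 4, 1] -> [-2, 1]
  satisfied 2 clause(s); 2 remain; assigned so far: [3, 4, 6]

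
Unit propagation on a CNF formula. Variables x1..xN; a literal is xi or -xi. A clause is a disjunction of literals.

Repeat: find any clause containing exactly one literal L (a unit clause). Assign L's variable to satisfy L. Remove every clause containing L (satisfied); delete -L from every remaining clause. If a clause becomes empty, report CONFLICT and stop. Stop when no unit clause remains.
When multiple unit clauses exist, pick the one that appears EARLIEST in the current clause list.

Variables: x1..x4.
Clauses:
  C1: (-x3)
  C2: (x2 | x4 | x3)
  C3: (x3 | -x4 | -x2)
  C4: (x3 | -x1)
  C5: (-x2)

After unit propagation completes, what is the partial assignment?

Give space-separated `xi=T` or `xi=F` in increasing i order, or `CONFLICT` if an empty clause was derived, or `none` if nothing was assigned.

Answer: x1=F x2=F x3=F x4=T

Derivation:
unit clause [-3] forces x3=F; simplify:
  drop 3 from [2, 4, 3] -> [2, 4]
  drop 3 from [3, -4, -2] -> [-4, -2]
  drop 3 from [3, -1] -> [-1]
  satisfied 1 clause(s); 4 remain; assigned so far: [3]
unit clause [-1] forces x1=F; simplify:
  satisfied 1 clause(s); 3 remain; assigned so far: [1, 3]
unit clause [-2] forces x2=F; simplify:
  drop 2 from [2, 4] -> [4]
  satisfied 2 clause(s); 1 remain; assigned so far: [1, 2, 3]
unit clause [4] forces x4=T; simplify:
  satisfied 1 clause(s); 0 remain; assigned so far: [1, 2, 3, 4]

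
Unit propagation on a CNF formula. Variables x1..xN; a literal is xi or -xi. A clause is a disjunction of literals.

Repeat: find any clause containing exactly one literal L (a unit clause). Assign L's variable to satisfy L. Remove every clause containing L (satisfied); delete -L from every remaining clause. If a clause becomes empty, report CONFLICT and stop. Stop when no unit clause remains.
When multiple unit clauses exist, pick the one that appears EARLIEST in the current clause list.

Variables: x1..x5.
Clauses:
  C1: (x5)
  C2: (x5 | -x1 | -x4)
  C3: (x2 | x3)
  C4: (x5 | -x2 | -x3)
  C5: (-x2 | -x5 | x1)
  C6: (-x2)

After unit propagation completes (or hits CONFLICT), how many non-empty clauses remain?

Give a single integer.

unit clause [5] forces x5=T; simplify:
  drop -5 from [-2, -5, 1] -> [-2, 1]
  satisfied 3 clause(s); 3 remain; assigned so far: [5]
unit clause [-2] forces x2=F; simplify:
  drop 2 from [2, 3] -> [3]
  satisfied 2 clause(s); 1 remain; assigned so far: [2, 5]
unit clause [3] forces x3=T; simplify:
  satisfied 1 clause(s); 0 remain; assigned so far: [2, 3, 5]

Answer: 0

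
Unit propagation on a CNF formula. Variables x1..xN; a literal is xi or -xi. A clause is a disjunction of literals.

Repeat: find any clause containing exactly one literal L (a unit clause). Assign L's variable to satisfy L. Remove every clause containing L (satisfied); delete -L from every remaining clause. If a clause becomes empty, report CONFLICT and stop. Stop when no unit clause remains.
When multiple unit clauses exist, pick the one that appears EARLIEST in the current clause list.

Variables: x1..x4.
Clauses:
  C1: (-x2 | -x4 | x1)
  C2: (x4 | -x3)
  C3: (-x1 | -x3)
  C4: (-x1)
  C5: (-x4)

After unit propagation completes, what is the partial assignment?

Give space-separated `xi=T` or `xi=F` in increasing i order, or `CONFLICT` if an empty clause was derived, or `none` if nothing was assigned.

Answer: x1=F x3=F x4=F

Derivation:
unit clause [-1] forces x1=F; simplify:
  drop 1 from [-2, -4, 1] -> [-2, -4]
  satisfied 2 clause(s); 3 remain; assigned so far: [1]
unit clause [-4] forces x4=F; simplify:
  drop 4 from [4, -3] -> [-3]
  satisfied 2 clause(s); 1 remain; assigned so far: [1, 4]
unit clause [-3] forces x3=F; simplify:
  satisfied 1 clause(s); 0 remain; assigned so far: [1, 3, 4]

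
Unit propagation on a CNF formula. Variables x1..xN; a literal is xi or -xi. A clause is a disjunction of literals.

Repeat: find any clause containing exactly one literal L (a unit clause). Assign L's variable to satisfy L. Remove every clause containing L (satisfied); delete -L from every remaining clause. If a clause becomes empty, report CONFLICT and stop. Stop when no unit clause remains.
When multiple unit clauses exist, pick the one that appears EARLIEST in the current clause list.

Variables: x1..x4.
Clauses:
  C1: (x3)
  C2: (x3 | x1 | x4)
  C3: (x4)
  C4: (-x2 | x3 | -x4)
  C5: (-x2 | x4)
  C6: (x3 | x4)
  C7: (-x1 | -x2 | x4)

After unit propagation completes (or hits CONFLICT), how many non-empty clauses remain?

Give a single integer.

unit clause [3] forces x3=T; simplify:
  satisfied 4 clause(s); 3 remain; assigned so far: [3]
unit clause [4] forces x4=T; simplify:
  satisfied 3 clause(s); 0 remain; assigned so far: [3, 4]

Answer: 0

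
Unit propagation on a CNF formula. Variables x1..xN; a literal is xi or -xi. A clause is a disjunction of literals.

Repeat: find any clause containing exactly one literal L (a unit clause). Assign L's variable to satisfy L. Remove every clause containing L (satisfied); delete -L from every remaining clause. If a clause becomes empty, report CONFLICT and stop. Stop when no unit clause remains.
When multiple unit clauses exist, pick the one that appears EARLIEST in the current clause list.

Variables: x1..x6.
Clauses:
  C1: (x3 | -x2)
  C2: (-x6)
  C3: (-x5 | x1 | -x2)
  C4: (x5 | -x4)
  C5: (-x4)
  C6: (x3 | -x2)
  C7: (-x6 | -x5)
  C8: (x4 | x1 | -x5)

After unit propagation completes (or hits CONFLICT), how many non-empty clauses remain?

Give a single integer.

unit clause [-6] forces x6=F; simplify:
  satisfied 2 clause(s); 6 remain; assigned so far: [6]
unit clause [-4] forces x4=F; simplify:
  drop 4 from [4, 1, -5] -> [1, -5]
  satisfied 2 clause(s); 4 remain; assigned so far: [4, 6]

Answer: 4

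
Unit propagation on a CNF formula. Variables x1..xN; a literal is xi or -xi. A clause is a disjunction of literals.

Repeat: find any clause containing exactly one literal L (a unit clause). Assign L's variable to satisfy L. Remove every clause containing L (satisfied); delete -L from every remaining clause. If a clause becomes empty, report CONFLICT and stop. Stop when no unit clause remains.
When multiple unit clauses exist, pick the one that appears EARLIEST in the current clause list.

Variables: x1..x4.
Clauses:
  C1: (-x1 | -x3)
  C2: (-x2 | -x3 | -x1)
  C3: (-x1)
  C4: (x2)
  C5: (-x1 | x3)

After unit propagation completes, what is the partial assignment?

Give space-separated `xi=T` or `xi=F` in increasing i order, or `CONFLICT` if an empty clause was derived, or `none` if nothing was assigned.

Answer: x1=F x2=T

Derivation:
unit clause [-1] forces x1=F; simplify:
  satisfied 4 clause(s); 1 remain; assigned so far: [1]
unit clause [2] forces x2=T; simplify:
  satisfied 1 clause(s); 0 remain; assigned so far: [1, 2]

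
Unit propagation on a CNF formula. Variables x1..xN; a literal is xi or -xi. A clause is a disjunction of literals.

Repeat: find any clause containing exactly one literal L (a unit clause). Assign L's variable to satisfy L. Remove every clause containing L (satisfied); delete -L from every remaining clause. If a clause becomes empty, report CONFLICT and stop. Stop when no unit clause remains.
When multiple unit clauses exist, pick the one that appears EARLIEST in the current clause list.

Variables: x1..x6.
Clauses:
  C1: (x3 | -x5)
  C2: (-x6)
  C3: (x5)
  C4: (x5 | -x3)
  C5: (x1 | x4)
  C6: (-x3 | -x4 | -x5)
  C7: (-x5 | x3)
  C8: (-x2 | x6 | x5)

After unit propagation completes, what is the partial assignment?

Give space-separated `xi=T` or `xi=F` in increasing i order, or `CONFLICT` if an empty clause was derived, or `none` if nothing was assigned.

unit clause [-6] forces x6=F; simplify:
  drop 6 from [-2, 6, 5] -> [-2, 5]
  satisfied 1 clause(s); 7 remain; assigned so far: [6]
unit clause [5] forces x5=T; simplify:
  drop -5 from [3, -5] -> [3]
  drop -5 from [-3, -4, -5] -> [-3, -4]
  drop -5 from [-5, 3] -> [3]
  satisfied 3 clause(s); 4 remain; assigned so far: [5, 6]
unit clause [3] forces x3=T; simplify:
  drop -3 from [-3, -4] -> [-4]
  satisfied 2 clause(s); 2 remain; assigned so far: [3, 5, 6]
unit clause [-4] forces x4=F; simplify:
  drop 4 from [1, 4] -> [1]
  satisfied 1 clause(s); 1 remain; assigned so far: [3, 4, 5, 6]
unit clause [1] forces x1=T; simplify:
  satisfied 1 clause(s); 0 remain; assigned so far: [1, 3, 4, 5, 6]

Answer: x1=T x3=T x4=F x5=T x6=F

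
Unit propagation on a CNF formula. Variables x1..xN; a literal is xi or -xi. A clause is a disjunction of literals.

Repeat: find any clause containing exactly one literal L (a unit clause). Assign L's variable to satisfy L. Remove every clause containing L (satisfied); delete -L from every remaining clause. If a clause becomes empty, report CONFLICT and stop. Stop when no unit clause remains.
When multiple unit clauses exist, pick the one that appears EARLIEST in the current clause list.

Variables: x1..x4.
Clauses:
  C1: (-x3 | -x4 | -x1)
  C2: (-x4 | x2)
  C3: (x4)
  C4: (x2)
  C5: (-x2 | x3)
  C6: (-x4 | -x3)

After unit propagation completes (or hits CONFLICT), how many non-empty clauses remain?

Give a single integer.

Answer: 1

Derivation:
unit clause [4] forces x4=T; simplify:
  drop -4 from [-3, -4, -1] -> [-3, -1]
  drop -4 from [-4, 2] -> [2]
  drop -4 from [-4, -3] -> [-3]
  satisfied 1 clause(s); 5 remain; assigned so far: [4]
unit clause [2] forces x2=T; simplify:
  drop -2 from [-2, 3] -> [3]
  satisfied 2 clause(s); 3 remain; assigned so far: [2, 4]
unit clause [3] forces x3=T; simplify:
  drop -3 from [-3, -1] -> [-1]
  drop -3 from [-3] -> [] (empty!)
  satisfied 1 clause(s); 2 remain; assigned so far: [2, 3, 4]
CONFLICT (empty clause)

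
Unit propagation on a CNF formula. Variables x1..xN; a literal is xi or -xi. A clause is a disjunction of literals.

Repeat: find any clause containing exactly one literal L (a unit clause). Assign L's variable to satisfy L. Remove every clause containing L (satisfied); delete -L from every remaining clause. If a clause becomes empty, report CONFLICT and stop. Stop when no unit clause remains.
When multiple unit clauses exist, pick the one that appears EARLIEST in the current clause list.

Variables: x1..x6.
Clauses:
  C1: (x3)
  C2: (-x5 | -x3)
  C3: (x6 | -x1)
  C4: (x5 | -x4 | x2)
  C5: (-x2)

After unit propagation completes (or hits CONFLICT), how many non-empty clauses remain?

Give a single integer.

Answer: 1

Derivation:
unit clause [3] forces x3=T; simplify:
  drop -3 from [-5, -3] -> [-5]
  satisfied 1 clause(s); 4 remain; assigned so far: [3]
unit clause [-5] forces x5=F; simplify:
  drop 5 from [5, -4, 2] -> [-4, 2]
  satisfied 1 clause(s); 3 remain; assigned so far: [3, 5]
unit clause [-2] forces x2=F; simplify:
  drop 2 from [-4, 2] -> [-4]
  satisfied 1 clause(s); 2 remain; assigned so far: [2, 3, 5]
unit clause [-4] forces x4=F; simplify:
  satisfied 1 clause(s); 1 remain; assigned so far: [2, 3, 4, 5]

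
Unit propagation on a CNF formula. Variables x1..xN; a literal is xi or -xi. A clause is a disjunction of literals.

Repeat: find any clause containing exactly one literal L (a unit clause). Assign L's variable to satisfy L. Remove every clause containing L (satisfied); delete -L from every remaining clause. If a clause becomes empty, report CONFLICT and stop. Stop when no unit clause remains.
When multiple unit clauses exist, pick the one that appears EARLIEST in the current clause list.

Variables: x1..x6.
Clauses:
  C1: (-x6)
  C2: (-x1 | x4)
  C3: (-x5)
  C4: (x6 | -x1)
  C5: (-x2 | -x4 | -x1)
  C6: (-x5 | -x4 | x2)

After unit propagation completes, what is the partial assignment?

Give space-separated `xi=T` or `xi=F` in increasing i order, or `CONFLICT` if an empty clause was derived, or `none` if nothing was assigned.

unit clause [-6] forces x6=F; simplify:
  drop 6 from [6, -1] -> [-1]
  satisfied 1 clause(s); 5 remain; assigned so far: [6]
unit clause [-5] forces x5=F; simplify:
  satisfied 2 clause(s); 3 remain; assigned so far: [5, 6]
unit clause [-1] forces x1=F; simplify:
  satisfied 3 clause(s); 0 remain; assigned so far: [1, 5, 6]

Answer: x1=F x5=F x6=F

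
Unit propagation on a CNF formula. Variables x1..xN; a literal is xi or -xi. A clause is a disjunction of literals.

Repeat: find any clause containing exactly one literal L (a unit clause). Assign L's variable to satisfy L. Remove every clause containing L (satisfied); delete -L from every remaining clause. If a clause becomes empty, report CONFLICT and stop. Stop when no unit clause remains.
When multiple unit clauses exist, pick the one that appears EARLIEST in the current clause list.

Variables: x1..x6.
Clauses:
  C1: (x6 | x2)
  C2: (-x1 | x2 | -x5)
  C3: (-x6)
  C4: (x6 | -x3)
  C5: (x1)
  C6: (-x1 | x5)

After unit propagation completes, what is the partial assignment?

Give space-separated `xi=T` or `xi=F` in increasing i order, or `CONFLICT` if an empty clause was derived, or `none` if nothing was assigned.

unit clause [-6] forces x6=F; simplify:
  drop 6 from [6, 2] -> [2]
  drop 6 from [6, -3] -> [-3]
  satisfied 1 clause(s); 5 remain; assigned so far: [6]
unit clause [2] forces x2=T; simplify:
  satisfied 2 clause(s); 3 remain; assigned so far: [2, 6]
unit clause [-3] forces x3=F; simplify:
  satisfied 1 clause(s); 2 remain; assigned so far: [2, 3, 6]
unit clause [1] forces x1=T; simplify:
  drop -1 from [-1, 5] -> [5]
  satisfied 1 clause(s); 1 remain; assigned so far: [1, 2, 3, 6]
unit clause [5] forces x5=T; simplify:
  satisfied 1 clause(s); 0 remain; assigned so far: [1, 2, 3, 5, 6]

Answer: x1=T x2=T x3=F x5=T x6=F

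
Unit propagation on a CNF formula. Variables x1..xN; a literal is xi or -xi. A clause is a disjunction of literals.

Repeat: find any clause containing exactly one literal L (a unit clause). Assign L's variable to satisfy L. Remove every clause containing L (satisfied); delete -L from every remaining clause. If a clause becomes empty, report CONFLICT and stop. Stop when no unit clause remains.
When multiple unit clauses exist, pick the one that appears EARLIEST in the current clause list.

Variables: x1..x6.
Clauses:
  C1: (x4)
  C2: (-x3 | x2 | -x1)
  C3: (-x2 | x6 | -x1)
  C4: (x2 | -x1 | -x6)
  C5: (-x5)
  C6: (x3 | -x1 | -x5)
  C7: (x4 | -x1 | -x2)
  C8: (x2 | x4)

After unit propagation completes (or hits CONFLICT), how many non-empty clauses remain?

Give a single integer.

unit clause [4] forces x4=T; simplify:
  satisfied 3 clause(s); 5 remain; assigned so far: [4]
unit clause [-5] forces x5=F; simplify:
  satisfied 2 clause(s); 3 remain; assigned so far: [4, 5]

Answer: 3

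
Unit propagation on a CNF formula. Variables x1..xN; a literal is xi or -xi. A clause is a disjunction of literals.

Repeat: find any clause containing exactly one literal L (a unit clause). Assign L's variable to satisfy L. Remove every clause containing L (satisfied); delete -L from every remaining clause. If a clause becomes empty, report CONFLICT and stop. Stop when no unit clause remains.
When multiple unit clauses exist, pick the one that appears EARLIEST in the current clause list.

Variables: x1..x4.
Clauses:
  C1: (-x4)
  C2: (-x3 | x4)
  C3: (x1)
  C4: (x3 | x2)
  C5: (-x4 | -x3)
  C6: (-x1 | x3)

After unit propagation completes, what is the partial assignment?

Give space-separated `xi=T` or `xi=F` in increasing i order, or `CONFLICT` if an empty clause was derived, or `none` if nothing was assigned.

unit clause [-4] forces x4=F; simplify:
  drop 4 from [-3, 4] -> [-3]
  satisfied 2 clause(s); 4 remain; assigned so far: [4]
unit clause [-3] forces x3=F; simplify:
  drop 3 from [3, 2] -> [2]
  drop 3 from [-1, 3] -> [-1]
  satisfied 1 clause(s); 3 remain; assigned so far: [3, 4]
unit clause [1] forces x1=T; simplify:
  drop -1 from [-1] -> [] (empty!)
  satisfied 1 clause(s); 2 remain; assigned so far: [1, 3, 4]
CONFLICT (empty clause)

Answer: CONFLICT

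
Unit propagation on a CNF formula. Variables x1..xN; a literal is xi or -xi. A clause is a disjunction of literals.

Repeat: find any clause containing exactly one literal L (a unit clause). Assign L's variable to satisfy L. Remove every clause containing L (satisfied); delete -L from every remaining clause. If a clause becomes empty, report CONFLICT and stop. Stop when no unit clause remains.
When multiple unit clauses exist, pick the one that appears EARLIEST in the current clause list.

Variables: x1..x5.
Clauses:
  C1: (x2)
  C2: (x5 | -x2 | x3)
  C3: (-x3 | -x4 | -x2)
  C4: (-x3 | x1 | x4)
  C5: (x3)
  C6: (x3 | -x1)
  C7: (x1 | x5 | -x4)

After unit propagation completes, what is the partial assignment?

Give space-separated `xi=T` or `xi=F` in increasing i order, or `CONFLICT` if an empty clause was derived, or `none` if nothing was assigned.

Answer: x1=T x2=T x3=T x4=F

Derivation:
unit clause [2] forces x2=T; simplify:
  drop -2 from [5, -2, 3] -> [5, 3]
  drop -2 from [-3, -4, -2] -> [-3, -4]
  satisfied 1 clause(s); 6 remain; assigned so far: [2]
unit clause [3] forces x3=T; simplify:
  drop -3 from [-3, -4] -> [-4]
  drop -3 from [-3, 1, 4] -> [1, 4]
  satisfied 3 clause(s); 3 remain; assigned so far: [2, 3]
unit clause [-4] forces x4=F; simplify:
  drop 4 from [1, 4] -> [1]
  satisfied 2 clause(s); 1 remain; assigned so far: [2, 3, 4]
unit clause [1] forces x1=T; simplify:
  satisfied 1 clause(s); 0 remain; assigned so far: [1, 2, 3, 4]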